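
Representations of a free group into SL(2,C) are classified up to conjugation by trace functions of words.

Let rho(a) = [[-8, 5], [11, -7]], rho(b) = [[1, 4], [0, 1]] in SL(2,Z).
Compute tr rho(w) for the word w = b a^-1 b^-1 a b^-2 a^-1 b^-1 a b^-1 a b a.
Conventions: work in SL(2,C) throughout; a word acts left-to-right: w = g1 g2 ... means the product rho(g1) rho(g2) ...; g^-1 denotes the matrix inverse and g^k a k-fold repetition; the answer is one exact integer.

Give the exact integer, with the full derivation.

rho(b) = [[1, 4], [0, 1]]
... * rho(a^-1) = [[-7, -5], [-11, -8]]  ->  [[-51, -37], [-11, -8]]
... * rho(b^-1) = [[1, -4], [0, 1]]  ->  [[-51, 167], [-11, 36]]
... * rho(a) = [[-8, 5], [11, -7]]  ->  [[2245, -1424], [484, -307]]
... * rho(b^-1) = [[1, -4], [0, 1]]  ->  [[2245, -10404], [484, -2243]]
... * rho(b^-1) = [[1, -4], [0, 1]]  ->  [[2245, -19384], [484, -4179]]
... * rho(a^-1) = [[-7, -5], [-11, -8]]  ->  [[197509, 143847], [42581, 31012]]
... * rho(b^-1) = [[1, -4], [0, 1]]  ->  [[197509, -646189], [42581, -139312]]
... * rho(a) = [[-8, 5], [11, -7]]  ->  [[-8688151, 5510868], [-1873080, 1188089]]
... * rho(b^-1) = [[1, -4], [0, 1]]  ->  [[-8688151, 40263472], [-1873080, 8680409]]
... * rho(a) = [[-8, 5], [11, -7]]  ->  [[512403400, -325285059], [110469139, -70128263]]
... * rho(b) = [[1, 4], [0, 1]]  ->  [[512403400, 1724328541], [110469139, 371748293]]
... * rho(a) = [[-8, 5], [11, -7]]  ->  [[14868386751, -9508282787], [3205478111, -2049892356]]
tr = 14868386751 + -2049892356 = 12818494395

12818494395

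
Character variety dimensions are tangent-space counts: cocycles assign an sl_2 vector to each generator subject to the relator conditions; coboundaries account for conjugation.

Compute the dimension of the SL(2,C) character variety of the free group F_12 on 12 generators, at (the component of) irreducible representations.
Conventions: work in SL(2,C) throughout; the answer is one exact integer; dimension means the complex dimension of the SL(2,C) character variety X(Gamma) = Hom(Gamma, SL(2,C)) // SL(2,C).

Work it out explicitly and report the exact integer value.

33

Here Gamma is free of rank 12 — no relator constrains a cocycle.
So Z^1 = (sl_2)^12 in full: dim Z^1 = 36.
At an irreducible rho the centralizer of the image in sl_2 is 0, so the coboundary map sl_2 -> Z^1 is injective: dim B^1 = 3.
Therefore dim X = 36 - 3 = 33.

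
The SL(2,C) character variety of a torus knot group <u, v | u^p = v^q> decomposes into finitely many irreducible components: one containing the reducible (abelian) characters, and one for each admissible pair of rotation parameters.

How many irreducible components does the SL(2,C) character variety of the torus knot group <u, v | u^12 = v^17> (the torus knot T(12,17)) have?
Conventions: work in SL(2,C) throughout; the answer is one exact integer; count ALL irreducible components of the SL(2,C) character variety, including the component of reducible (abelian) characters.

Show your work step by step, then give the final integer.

Gamma = < u, v | u^12 = v^17 > (torus knot T(12,17)); the central element u^12 = v^17 acts as +I or -I in any irreducible SL(2,C) representation.
On an irreducible component, tr(u) is locked at 2*cos(pi*alpha/12) for some alpha in 1..11, and tr(v) at 2*cos(pi*beta/17) for some beta in 1..16.
u^12 = (-1)^alpha I and v^17 = (-1)^beta I must agree, so alpha and beta have equal parity.
count pairs: odd alpha (6 choices) x odd beta (8), plus even alpha (5) x even beta (8): 6*8 + 5*8 = 88.
That is 88 components of irreducible characters, and with the reducible (abelian) component the total is 89.

89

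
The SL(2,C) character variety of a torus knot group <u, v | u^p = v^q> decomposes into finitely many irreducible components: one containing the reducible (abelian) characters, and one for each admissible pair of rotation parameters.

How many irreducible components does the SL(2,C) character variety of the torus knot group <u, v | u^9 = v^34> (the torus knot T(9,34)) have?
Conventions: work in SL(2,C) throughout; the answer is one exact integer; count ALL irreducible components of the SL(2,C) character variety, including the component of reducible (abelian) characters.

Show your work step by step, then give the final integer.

133

Gamma = < u, v | u^9 = v^34 > (torus knot T(9,34)); the central element u^9 = v^34 acts as +I or -I in any irreducible SL(2,C) representation.
On an irreducible component, tr(u) is locked at 2*cos(pi*alpha/9) for some alpha in 1..8, and tr(v) at 2*cos(pi*beta/34) for some beta in 1..33.
Consistency of u^9 = (-1)^alpha I with v^34 = (-1)^beta I forces alpha = beta (mod 2).
Counting: 4 odd alphas x 17 odd betas + 4 even alphas x 16 even betas = 68 + 64 = 132.
That is 132 components of irreducible characters, and with the reducible (abelian) component the total is 133.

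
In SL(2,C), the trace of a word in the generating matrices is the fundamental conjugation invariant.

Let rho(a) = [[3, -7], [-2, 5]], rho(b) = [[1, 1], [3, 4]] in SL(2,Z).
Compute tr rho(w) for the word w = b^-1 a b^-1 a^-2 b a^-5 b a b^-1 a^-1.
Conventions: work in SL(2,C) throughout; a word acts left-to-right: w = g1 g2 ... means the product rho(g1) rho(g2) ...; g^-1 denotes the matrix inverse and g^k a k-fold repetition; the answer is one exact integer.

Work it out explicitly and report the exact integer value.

rho(b^-1) = [[4, -1], [-3, 1]]
... * rho(a) = [[3, -7], [-2, 5]]  ->  [[14, -33], [-11, 26]]
... * rho(b^-1) = [[4, -1], [-3, 1]]  ->  [[155, -47], [-122, 37]]
... * rho(a^-1) = [[5, 7], [2, 3]]  ->  [[681, 944], [-536, -743]]
... * rho(a^-1) = [[5, 7], [2, 3]]  ->  [[5293, 7599], [-4166, -5981]]
... * rho(b) = [[1, 1], [3, 4]]  ->  [[28090, 35689], [-22109, -28090]]
... * rho(a^-1) = [[5, 7], [2, 3]]  ->  [[211828, 303697], [-166725, -239033]]
... * rho(a^-1) = [[5, 7], [2, 3]]  ->  [[1666534, 2393887], [-1311691, -1884174]]
... * rho(a^-1) = [[5, 7], [2, 3]]  ->  [[13120444, 18847399], [-10326803, -14834359]]
... * rho(a^-1) = [[5, 7], [2, 3]]  ->  [[103297018, 148385305], [-81302733, -116790698]]
... * rho(a^-1) = [[5, 7], [2, 3]]  ->  [[813255700, 1168235041], [-640095061, -919491225]]
... * rho(b) = [[1, 1], [3, 4]]  ->  [[4317960823, 5486195864], [-3398568736, -4318059961]]
... * rho(a) = [[3, -7], [-2, 5]]  ->  [[1981490741, -2794746441], [-1559586286, 2199681347]]
... * rho(b^-1) = [[4, -1], [-3, 1]]  ->  [[16310202287, -4776237182], [-12837389185, 3759267633]]
... * rho(a^-1) = [[5, 7], [2, 3]]  ->  [[71998537071, 99842704463], [-56668410659, -78583921396]]
tr = 71998537071 + -78583921396 = -6585384325

-6585384325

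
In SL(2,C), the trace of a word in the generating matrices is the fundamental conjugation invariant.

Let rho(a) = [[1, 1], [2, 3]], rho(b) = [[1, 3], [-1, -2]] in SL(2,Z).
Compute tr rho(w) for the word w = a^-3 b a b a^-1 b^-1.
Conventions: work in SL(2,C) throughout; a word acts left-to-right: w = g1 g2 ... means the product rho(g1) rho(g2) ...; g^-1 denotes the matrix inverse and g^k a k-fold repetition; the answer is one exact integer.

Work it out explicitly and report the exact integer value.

-56

rho(a^-1) = [[3, -1], [-2, 1]]
... * rho(a^-1) = [[3, -1], [-2, 1]]  ->  [[11, -4], [-8, 3]]
... * rho(a^-1) = [[3, -1], [-2, 1]]  ->  [[41, -15], [-30, 11]]
... * rho(b) = [[1, 3], [-1, -2]]  ->  [[56, 153], [-41, -112]]
... * rho(a) = [[1, 1], [2, 3]]  ->  [[362, 515], [-265, -377]]
... * rho(b) = [[1, 3], [-1, -2]]  ->  [[-153, 56], [112, -41]]
... * rho(a^-1) = [[3, -1], [-2, 1]]  ->  [[-571, 209], [418, -153]]
... * rho(b^-1) = [[-2, -3], [1, 1]]  ->  [[1351, 1922], [-989, -1407]]
tr = 1351 + -1407 = -56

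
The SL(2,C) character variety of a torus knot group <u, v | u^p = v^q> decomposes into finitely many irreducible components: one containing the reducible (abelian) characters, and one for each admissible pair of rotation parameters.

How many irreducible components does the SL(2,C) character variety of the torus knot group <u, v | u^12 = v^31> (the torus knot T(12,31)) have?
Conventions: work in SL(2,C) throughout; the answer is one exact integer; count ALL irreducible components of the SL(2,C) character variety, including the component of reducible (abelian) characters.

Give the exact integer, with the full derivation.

In the torus knot group T(12,31), u^12 = v^31 is central, so an irreducible representation sends it to +I or -I (Schur).
On an irreducible component, tr(u) is locked at 2*cos(pi*alpha/12) for some alpha in 1..11, and tr(v) at 2*cos(pi*beta/31) for some beta in 1..30.
Consistency of u^12 = (-1)^alpha I with v^31 = (-1)^beta I forces alpha = beta (mod 2).
Enumerate parity-matched pairs: 6*15 odd-odd plus 5*15 even-even gives 165.
That is 165 components of irreducible characters, and with the reducible (abelian) component the total is 166.

166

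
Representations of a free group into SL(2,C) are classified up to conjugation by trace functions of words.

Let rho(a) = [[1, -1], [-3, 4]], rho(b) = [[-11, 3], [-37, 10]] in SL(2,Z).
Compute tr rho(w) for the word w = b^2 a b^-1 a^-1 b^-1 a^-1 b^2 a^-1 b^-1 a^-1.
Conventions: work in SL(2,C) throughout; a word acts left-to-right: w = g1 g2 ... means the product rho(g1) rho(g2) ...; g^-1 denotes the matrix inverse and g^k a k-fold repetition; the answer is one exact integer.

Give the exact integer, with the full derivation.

rho(b) = [[-11, 3], [-37, 10]]
... * rho(b) = [[-11, 3], [-37, 10]]  ->  [[10, -3], [37, -11]]
... * rho(a) = [[1, -1], [-3, 4]]  ->  [[19, -22], [70, -81]]
... * rho(b^-1) = [[10, -3], [37, -11]]  ->  [[-624, 185], [-2297, 681]]
... * rho(a^-1) = [[4, 1], [3, 1]]  ->  [[-1941, -439], [-7145, -1616]]
... * rho(b^-1) = [[10, -3], [37, -11]]  ->  [[-35653, 10652], [-131242, 39211]]
... * rho(a^-1) = [[4, 1], [3, 1]]  ->  [[-110656, -25001], [-407335, -92031]]
... * rho(b) = [[-11, 3], [-37, 10]]  ->  [[2142253, -581978], [7885832, -2142315]]
... * rho(b) = [[-11, 3], [-37, 10]]  ->  [[-2031597, 606979], [-7478497, 2234346]]
... * rho(a^-1) = [[4, 1], [3, 1]]  ->  [[-6305451, -1424618], [-23210950, -5244151]]
... * rho(b^-1) = [[10, -3], [37, -11]]  ->  [[-115765376, 34587151], [-426143087, 127318511]]
... * rho(a^-1) = [[4, 1], [3, 1]]  ->  [[-359300051, -81178225], [-1322616815, -298824576]]
tr = -359300051 + -298824576 = -658124627

-658124627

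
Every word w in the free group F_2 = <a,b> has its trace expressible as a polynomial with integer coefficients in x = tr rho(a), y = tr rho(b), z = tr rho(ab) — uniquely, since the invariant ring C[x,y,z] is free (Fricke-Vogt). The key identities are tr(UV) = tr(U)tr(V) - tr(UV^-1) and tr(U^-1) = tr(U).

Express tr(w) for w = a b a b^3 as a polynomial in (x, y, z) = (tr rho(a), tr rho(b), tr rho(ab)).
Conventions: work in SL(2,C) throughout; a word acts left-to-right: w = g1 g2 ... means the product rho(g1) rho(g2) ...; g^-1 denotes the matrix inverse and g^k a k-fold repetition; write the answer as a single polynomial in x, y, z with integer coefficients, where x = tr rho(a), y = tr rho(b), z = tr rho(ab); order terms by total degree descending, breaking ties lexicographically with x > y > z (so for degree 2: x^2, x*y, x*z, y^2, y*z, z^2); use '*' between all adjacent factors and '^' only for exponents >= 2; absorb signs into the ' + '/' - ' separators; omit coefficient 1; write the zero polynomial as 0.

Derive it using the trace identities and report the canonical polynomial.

y^2*z^2 - x*y*z - y^2 - z^2 + 2

trace(a b a b) = trace(b a)*trace(b a) - trace(1)  (split on b) = z^2 - 2
trace(a b a) = trace(a)*trace(b a) - trace(b)  (reduce the a square) = x*z - y
trace(b a b a b) = trace(b)*trace(a b a b) - trace(a b a)  (reduce the b square) = y*z^2 - x*z - y
and trace(a b a b^3) = trace(b)*trace(b a b a b) - trace(b a b a)  (reduce the b square) = y^2*z^2 - x*y*z - y^2 - z^2 + 2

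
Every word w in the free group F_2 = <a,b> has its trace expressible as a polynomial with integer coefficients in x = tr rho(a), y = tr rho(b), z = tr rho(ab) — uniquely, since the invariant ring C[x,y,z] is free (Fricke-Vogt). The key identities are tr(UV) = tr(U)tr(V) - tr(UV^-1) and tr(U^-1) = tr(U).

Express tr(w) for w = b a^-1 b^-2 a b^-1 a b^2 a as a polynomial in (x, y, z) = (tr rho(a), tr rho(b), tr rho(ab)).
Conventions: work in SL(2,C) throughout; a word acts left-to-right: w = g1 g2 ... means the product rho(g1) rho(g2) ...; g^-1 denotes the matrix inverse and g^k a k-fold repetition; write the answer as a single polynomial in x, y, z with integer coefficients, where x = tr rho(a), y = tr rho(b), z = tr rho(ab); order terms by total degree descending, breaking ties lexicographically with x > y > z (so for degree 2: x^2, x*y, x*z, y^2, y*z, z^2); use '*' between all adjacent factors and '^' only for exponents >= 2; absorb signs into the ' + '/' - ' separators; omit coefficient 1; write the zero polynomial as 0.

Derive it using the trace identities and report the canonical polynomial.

-x^2*y^4*z^2 + 2*x^3*y^3*z + x*y^5*z + 2*x*y^3*z^3 - x^4*y^2 - x^2*y^4 - 3*x^2*y^2*z^2 - y^4*z^2 - y^2*z^4 + x^3*y*z - 3*x*y^3*z + x*y*z^3 + 4*x^2*y^2 + 4*y^2*z^2 - 4*x*y*z + x^2 - 2

trace(a^2 b) = trace(a) * trace(b a) - trace(b) = x*z - y
trace(a^2) = trace(a) * trace(a) - trace(1) = x^2 - 2
reduce: trace(a b^2 a) = trace(b) * trace(a^2 b) - trace(a^2) = x*y*z - x^2 - y^2 + 2
reduce: trace(a b^2) = trace(b) * trace(a b) - trace(a) = y*z - x
reduce: trace(a b^2 a^2) = trace(a) * trace(a b^2 a) - trace(a b^2) = x^2*y*z - x^3 - x*y^2 - y*z + 3*x
trace(b a b a) = trace(a b) * trace(a b) - trace(1)   [split at repeated a] = z^2 - 2
so trace(a^2 b a b) = trace(a) * trace(b a b a) - trace(b a b) = x*z^2 - y*z - x
reduce: trace(a^2 b a) = trace(a) * trace(b a^2) - trace(b a) = x^2*z - x*y - z
trace(a b^2 a^2 b) = trace(b) * trace(a^2 b a b) - trace(a^2 b a) = x*y*z^2 - x^2*z - y^2*z + z
trace(a b^-1 a b^2 a) = trace(a b^2 a^2) * trace(b) - trace(a b^2 a^2 b) = x^2*y^2*z - x^3*y - x*y^3 - x*y*z^2 + x^2*z + 3*x*y - z
trace(a b^2 a b a) = trace(b) * trace(a b a^2 b) - trace(a b a^2) = x*y*z^2 - x^2*z - y^2*z + z
reduce: trace(a b a b a b) = trace(a b a b) * trace(a b) - trace(b a)   [split at repeated a] = z^3 - 3*z
so trace(a b^2 a b a b) = trace(b) * trace(a b a b a b) - trace(a b a b a) = y*z^3 - x*z^2 - 2*y*z + x
trace(a b^-1 a b^2 a b) = trace(a b^2 a b a) * trace(b) - trace(a b^2 a b a b) = x*y^2*z^2 - x^2*y*z - y^3*z - y*z^3 + x*z^2 + 3*y*z - x
reduce: trace(b^-1 a b^-1 a b^2 a) = trace(a b^-1 a b^2 a) * trace(b) - trace(a b^-1 a b^2 a b) = x^2*y^3*z - x^3*y^2 - x*y^4 - 2*x*y^2*z^2 + 2*x^2*y*z + y^3*z + y*z^3 + 3*x*y^2 - x*z^2 - 4*y*z + x
trace(a b^2 a b) = trace(b) * trace(a b a b) - trace(a b a) = y*z^2 - x*z - y
reduce: trace(a^2 b^2 a b a) = trace(a) * trace(a b^2 a b a) - trace(a b^2 a b) = x^2*y*z^2 - x^3*z - x*y^2*z - y*z^2 + 2*x*z + y
so trace(a b a b a^2 b) = trace(a) * trace(b a b a b a) - trace(b a b a b) = x*z^3 - y*z^2 - 2*x*z + y
trace(a b a b a^2) = trace(a) * trace(b a b a^2) - trace(b a b a) = x^2*z^2 - x*y*z - x^2 - z^2 + 2
trace(a^2 b^2 a b a b) = trace(b) * trace(a b a b a^2 b) - trace(a b a b a^2) = x*y*z^3 - x^2*z^2 - y^2*z^2 - x*y*z + x^2 + y^2 + z^2 - 2
trace(a b^2 a b a b^-1 a) = trace(a^2 b^2 a b a) * trace(b) - trace(a^2 b^2 a b a b) = x^2*y^2*z^2 - x^3*y*z - x*y^3*z - x*y*z^3 + x^2*z^2 + 3*x*y*z - x^2 - z^2 + 2
so trace(b a b^2 a b) = trace(b) * trace(a b^2 a b) - trace(a b^2 a) = y^2*z^2 - 2*x*y*z + x^2 - 2
trace(a b a b^2 a b a) = trace(a) * trace(b a b^2 a b a) - trace(b a b^2 a b) = x*y*z^3 - x^2*z^2 - y^2*z^2 + 2
trace(a b a b a b a b) = trace(a b) * trace(a b a b a b) - trace(a^-1 b^-1 a^-1 b^-1)   [split at repeated a] = z^4 - 4*z^2 + 2
reduce: trace(a b a b^2 a b a b) = trace(b) * trace(a b a b a b a b) - trace(a b a b a b a) = y*z^4 - x*z^3 - 3*y*z^2 + 2*x*z + y
trace(a b^2 a b a b^-1 a b) = trace(a b a b^2 a b a) * trace(b) - trace(a b a b^2 a b a b) = x*y^2*z^3 - x^2*y*z^2 - y^3*z^2 - y*z^4 + x*z^3 + 3*y*z^2 - 2*x*z + y
so trace(b^-1 a b^-1 a b^2 a b a) = trace(a b^2 a b a b^-1 a) * trace(b) - trace(a b^2 a b a b^-1 a b) = x^2*y^3*z^2 - x^3*y^2*z - x*y^4*z - 2*x*y^2*z^3 + 2*x^2*y*z^2 + y^3*z^2 + y*z^4 + 3*x*y^2*z - x*z^3 - x^2*y - 4*y*z^2 + 2*x*z + y
so trace(a b^-1 a b^2 a b a) = trace(a b^2 a b a^2) * trace(b) - trace(a b^2 a b a^2 b) = x^2*y^2*z^2 - x^3*y*z - x*y^3*z - x*y*z^3 + x^2*z^2 + 2*x*y*z + y^2 - 2
reduce: trace(b^-2 a b^-1 a b^2 a b a) = trace(b^-1 a b^-1 a b^2 a b a) * trace(b) - trace(b^-1 a b^-1 a b^2 a b a b) = x^2*y^4*z^2 - x^3*y^3*z - x*y^5*z - 2*x*y^3*z^3 + x^2*y^2*z^2 + y^4*z^2 + y^2*z^4 + x^3*y*z + 4*x*y^3*z - x^2*y^2 - x^2*z^2 - 4*y^2*z^2 + 2
trace(b a^-1 b^-2 a b^-1 a b^2 a) = trace(b^-2 a b^-1 a b^2 a b) * trace(a) - trace(b^-2 a b^-1 a b^2 a b a) = -x^2*y^4*z^2 + 2*x^3*y^3*z + x*y^5*z + 2*x*y^3*z^3 - x^4*y^2 - x^2*y^4 - 3*x^2*y^2*z^2 - y^4*z^2 - y^2*z^4 + x^3*y*z - 3*x*y^3*z + x*y*z^3 + 4*x^2*y^2 + 4*y^2*z^2 - 4*x*y*z + x^2 - 2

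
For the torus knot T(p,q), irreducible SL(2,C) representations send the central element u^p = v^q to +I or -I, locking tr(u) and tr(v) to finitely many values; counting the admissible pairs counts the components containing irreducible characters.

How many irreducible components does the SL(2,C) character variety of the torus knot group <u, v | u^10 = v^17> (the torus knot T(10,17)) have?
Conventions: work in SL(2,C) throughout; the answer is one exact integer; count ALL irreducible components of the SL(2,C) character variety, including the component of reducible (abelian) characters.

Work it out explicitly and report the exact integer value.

Gamma = < u, v | u^10 = v^17 > (torus knot T(10,17)); the central element u^10 = v^17 acts as +I or -I in any irreducible SL(2,C) representation.
So on each irreducible component the traces are pinned: tr(u) = 2*cos(pi*alpha/10) with 1 <= alpha <= 9, tr(v) = 2*cos(pi*beta/17) with 1 <= beta <= 16.
The two central values (-1)^alpha I and (-1)^beta I must be the same matrix, so alpha and beta share a parity.
Counting: 5 odd alphas x 8 odd betas + 4 even alphas x 8 even betas = 40 + 32 = 72.
components with irreducible characters: 72; plus the single component of reducible (abelian) characters: total 73.

73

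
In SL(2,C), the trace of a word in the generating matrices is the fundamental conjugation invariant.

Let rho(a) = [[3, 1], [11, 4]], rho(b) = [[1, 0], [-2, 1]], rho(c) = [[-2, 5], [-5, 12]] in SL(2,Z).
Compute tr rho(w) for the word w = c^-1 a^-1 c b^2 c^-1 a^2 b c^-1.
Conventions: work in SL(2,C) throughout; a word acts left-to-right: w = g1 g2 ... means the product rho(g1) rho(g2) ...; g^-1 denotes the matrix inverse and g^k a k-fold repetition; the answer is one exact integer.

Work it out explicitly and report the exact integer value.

490075

rho(c^-1) = [[12, -5], [5, -2]]
... * rho(a^-1) = [[4, -1], [-11, 3]]  ->  [[103, -27], [42, -11]]
... * rho(c) = [[-2, 5], [-5, 12]]  ->  [[-71, 191], [-29, 78]]
... * rho(b) = [[1, 0], [-2, 1]]  ->  [[-453, 191], [-185, 78]]
... * rho(b) = [[1, 0], [-2, 1]]  ->  [[-835, 191], [-341, 78]]
... * rho(c^-1) = [[12, -5], [5, -2]]  ->  [[-9065, 3793], [-3702, 1549]]
... * rho(a) = [[3, 1], [11, 4]]  ->  [[14528, 6107], [5933, 2494]]
... * rho(a) = [[3, 1], [11, 4]]  ->  [[110761, 38956], [45233, 15909]]
... * rho(b) = [[1, 0], [-2, 1]]  ->  [[32849, 38956], [13415, 15909]]
... * rho(c^-1) = [[12, -5], [5, -2]]  ->  [[588968, -242157], [240525, -98893]]
tr = 588968 + -98893 = 490075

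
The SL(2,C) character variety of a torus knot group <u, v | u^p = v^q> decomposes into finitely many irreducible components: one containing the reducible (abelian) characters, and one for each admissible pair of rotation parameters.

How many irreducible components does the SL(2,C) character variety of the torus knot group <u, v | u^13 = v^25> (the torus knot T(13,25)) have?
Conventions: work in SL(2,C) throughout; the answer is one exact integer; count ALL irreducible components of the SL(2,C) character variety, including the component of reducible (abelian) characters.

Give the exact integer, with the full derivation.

145

For T(13,25): irreducibility forces the central element u^13 = v^25 to one of +I, -I.
So on each irreducible component the traces are pinned: tr(u) = 2*cos(pi*alpha/13) with 1 <= alpha <= 12, tr(v) = 2*cos(pi*beta/25) with 1 <= beta <= 24.
The two central values (-1)^alpha I and (-1)^beta I must be the same matrix, so alpha and beta share a parity.
Enumerate parity-matched pairs: 6*12 odd-odd plus 6*12 even-even gives 144.
Total: 144 irreducible-character components + 1 reducible (abelian) component = 145.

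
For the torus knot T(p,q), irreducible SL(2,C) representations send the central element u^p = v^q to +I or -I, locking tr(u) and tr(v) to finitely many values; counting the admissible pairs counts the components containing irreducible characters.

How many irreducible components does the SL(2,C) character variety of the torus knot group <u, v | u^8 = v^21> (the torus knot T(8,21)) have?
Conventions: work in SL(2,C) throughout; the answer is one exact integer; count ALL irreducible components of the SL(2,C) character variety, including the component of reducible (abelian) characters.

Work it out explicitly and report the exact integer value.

Gamma = < u, v | u^8 = v^21 > (torus knot T(8,21)); the central element u^8 = v^21 acts as +I or -I in any irreducible SL(2,C) representation.
So on each irreducible component the traces are pinned: tr(u) = 2*cos(pi*alpha/8) with 1 <= alpha <= 7, tr(v) = 2*cos(pi*beta/21) with 1 <= beta <= 20.
u^8 = (-1)^alpha I and v^21 = (-1)^beta I must agree, so alpha and beta have equal parity.
count pairs: odd alpha (4 choices) x odd beta (10), plus even alpha (3) x even beta (10): 4*10 + 3*10 = 70.
components with irreducible characters: 70; plus the single component of reducible (abelian) characters: total 71.

71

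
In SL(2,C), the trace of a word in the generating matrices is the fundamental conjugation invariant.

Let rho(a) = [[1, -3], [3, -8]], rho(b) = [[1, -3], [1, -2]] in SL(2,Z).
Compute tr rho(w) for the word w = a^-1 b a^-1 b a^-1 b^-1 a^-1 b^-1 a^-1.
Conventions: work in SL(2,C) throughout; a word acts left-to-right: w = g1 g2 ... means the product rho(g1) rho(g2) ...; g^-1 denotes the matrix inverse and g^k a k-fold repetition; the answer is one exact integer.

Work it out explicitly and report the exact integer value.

-511

rho(a^-1) = [[-8, 3], [-3, 1]]
... * rho(b) = [[1, -3], [1, -2]]  ->  [[-5, 18], [-2, 7]]
... * rho(a^-1) = [[-8, 3], [-3, 1]]  ->  [[-14, 3], [-5, 1]]
... * rho(b) = [[1, -3], [1, -2]]  ->  [[-11, 36], [-4, 13]]
... * rho(a^-1) = [[-8, 3], [-3, 1]]  ->  [[-20, 3], [-7, 1]]
... * rho(b^-1) = [[-2, 3], [-1, 1]]  ->  [[37, -57], [13, -20]]
... * rho(a^-1) = [[-8, 3], [-3, 1]]  ->  [[-125, 54], [-44, 19]]
... * rho(b^-1) = [[-2, 3], [-1, 1]]  ->  [[196, -321], [69, -113]]
... * rho(a^-1) = [[-8, 3], [-3, 1]]  ->  [[-605, 267], [-213, 94]]
tr = -605 + 94 = -511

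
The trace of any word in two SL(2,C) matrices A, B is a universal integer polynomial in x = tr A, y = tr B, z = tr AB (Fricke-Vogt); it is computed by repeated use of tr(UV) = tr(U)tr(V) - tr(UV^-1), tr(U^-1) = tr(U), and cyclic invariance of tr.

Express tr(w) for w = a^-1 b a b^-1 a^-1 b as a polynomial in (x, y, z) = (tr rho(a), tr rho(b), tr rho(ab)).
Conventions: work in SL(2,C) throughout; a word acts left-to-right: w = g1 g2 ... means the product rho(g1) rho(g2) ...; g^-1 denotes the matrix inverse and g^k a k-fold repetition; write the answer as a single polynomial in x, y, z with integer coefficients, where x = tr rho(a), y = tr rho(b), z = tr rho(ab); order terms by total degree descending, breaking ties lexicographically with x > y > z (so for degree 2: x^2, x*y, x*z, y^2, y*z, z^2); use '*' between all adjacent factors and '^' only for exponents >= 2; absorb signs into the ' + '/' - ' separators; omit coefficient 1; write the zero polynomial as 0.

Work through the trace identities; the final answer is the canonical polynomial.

tr(b^2 a) = tr(b) tr(a b) - tr(a)  (reduce the b square) = y*z - x
tr(b^2) = tr(b) tr(b) - tr(1)  (reduce the b square) = y^2 - 2
tr(a b^2 a) = tr(a) tr(b^2 a) - tr(b^2)  (reduce the a square) = x*y*z - x^2 - y^2 + 2
so tr(a b a b) = tr(a b) tr(a b) - tr(1)  (split on a) = z^2 - 2
reduce: tr(a b a) = tr(a) tr(b a) - tr(b)  (reduce the a square) = x*z - y
tr(a b^2 a b) = tr(b) tr(a b a b) - tr(a b a)  (reduce the b square) = y*z^2 - x*z - y
so tr(b^2 a b^-1 a) = tr(a b^2 a) tr(b) - tr(a b^2 a b)  (eliminate b^-1) = x*y^2*z - x^2*y - y^3 - y*z^2 + x*z + 3*y
tr(b a b^-1 a^-1 b) = tr(b^2 a b^-1) tr(a) - tr(b^2 a b^-1 a)  (eliminate a^-1) = -x*y^2*z + x^2*y + y^3 + y*z^2 - 3*y
reduce: tr(a b a b a) = tr(a) tr(b a b a) - tr(b a b)  (reduce the a square) = x*z^2 - y*z - x
reduce: tr(a b a b a b) = tr(a b) tr(a b a b) - tr(a^-1 b^-1)  (split on a) = z^3 - 3*z
tr(b a b a b^-1 a) = tr(a b a b a) tr(b) - tr(a b a b a b)  (eliminate b^-1) = x*y*z^2 - y^2*z - z^3 - x*y + 3*z
reduce: tr(b a b^-1 a^-1 b a) = tr(b a b a b^-1) tr(a) - tr(b a b a b^-1 a)  (eliminate a^-1) = -x*y*z^2 + x^2*z + y^2*z + z^3 - 3*z
tr(a^-1 b a b^-1 a^-1 b) = tr(b a b^-1 a^-1 b) tr(a) - tr(b a b^-1 a^-1 b a)  (eliminate a^-1) = -x^2*y^2*z + x^3*y + x*y^3 + 2*x*y*z^2 - x^2*z - y^2*z - z^3 - 3*x*y + 3*z

-x^2*y^2*z + x^3*y + x*y^3 + 2*x*y*z^2 - x^2*z - y^2*z - z^3 - 3*x*y + 3*z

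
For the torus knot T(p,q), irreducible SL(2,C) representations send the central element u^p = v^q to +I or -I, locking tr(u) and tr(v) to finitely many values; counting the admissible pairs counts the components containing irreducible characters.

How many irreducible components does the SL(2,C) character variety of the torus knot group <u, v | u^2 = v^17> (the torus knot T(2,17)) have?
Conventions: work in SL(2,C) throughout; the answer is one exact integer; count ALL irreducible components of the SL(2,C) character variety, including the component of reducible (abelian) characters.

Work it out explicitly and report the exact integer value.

For T(2,17): irreducibility forces the central element u^2 = v^17 to one of +I, -I.
So on each irreducible component the traces are pinned: tr(u) = 2*cos(pi*alpha/2) with 1 <= alpha <= 1, tr(v) = 2*cos(pi*beta/17) with 1 <= beta <= 16.
The two central values (-1)^alpha I and (-1)^beta I must be the same matrix, so alpha and beta share a parity.
Counting: 1 odd alphas x 8 odd betas + 0 even alphas x 8 even betas = 8 + 0 = 8.
Total: 8 irreducible-character components + 1 reducible (abelian) component = 9.

9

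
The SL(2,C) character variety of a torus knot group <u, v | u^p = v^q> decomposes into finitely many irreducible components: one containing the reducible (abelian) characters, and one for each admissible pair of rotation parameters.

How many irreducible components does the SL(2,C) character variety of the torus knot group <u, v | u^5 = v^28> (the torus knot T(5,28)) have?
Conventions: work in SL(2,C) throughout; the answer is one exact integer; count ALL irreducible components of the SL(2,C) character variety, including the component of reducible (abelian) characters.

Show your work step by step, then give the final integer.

For T(5,28): irreducibility forces the central element u^5 = v^28 to one of +I, -I.
On an irreducible component, tr(u) is locked at 2*cos(pi*alpha/5) for some alpha in 1..4, and tr(v) at 2*cos(pi*beta/28) for some beta in 1..27.
Consistency of u^5 = (-1)^alpha I with v^28 = (-1)^beta I forces alpha = beta (mod 2).
count pairs: odd alpha (2 choices) x odd beta (14), plus even alpha (2) x even beta (13): 2*14 + 2*13 = 54.
Total: 54 irreducible-character components + 1 reducible (abelian) component = 55.

55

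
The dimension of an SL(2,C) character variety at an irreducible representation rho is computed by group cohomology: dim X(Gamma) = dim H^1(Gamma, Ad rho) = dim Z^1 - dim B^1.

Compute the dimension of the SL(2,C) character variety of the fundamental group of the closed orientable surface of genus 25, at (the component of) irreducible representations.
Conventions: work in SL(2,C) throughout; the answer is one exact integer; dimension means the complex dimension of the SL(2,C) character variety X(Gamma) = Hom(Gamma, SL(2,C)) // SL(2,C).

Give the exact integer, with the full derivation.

144

The genus-25 surface group: 2g = 50 generators, one relator prod [a_i, b_i].
A cocycle assigns one sl_2 vector per generator subject to the relator condition d_2(z) = 0: dim of the unconstrained space is 3*2g = 150.
d_2 is surjective at irreducible rho (its cokernel H^2 is dual to H^0 = 0), so dim Z^1 = 150 - 3 = 147.
Coboundaries contribute dim B^1 = 3 (injective at irreducible rho).
dim X = dim H^1 = 147 - 3 = 144.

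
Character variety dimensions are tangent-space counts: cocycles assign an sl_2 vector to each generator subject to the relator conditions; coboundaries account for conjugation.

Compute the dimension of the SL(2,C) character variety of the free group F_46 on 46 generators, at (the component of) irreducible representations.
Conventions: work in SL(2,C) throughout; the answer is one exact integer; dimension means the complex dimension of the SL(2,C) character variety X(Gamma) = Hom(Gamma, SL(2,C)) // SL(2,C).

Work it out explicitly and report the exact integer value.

The free group F_46: 46 generators, no relators.
So Z^1 = (sl_2)^46 in full: dim Z^1 = 138.
dim B^1 = 3: the coboundary map is injective because an irreducible image has centralizer 0 in sl_2.
dim X = dim H^1 = dim Z^1 - dim B^1 = 138 - 3 = 135.

135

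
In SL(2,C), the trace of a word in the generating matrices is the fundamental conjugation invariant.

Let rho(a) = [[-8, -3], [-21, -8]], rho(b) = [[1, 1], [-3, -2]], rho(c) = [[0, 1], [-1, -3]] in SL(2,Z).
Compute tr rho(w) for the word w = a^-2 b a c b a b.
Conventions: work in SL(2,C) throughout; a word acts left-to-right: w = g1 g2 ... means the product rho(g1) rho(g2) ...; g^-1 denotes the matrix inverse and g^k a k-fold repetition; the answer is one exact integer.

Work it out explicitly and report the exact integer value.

10233

rho(a^-1) = [[-8, 3], [21, -8]]
... * rho(a^-1) = [[-8, 3], [21, -8]]  ->  [[127, -48], [-336, 127]]
... * rho(b) = [[1, 1], [-3, -2]]  ->  [[271, 223], [-717, -590]]
... * rho(a) = [[-8, -3], [-21, -8]]  ->  [[-6851, -2597], [18126, 6871]]
... * rho(c) = [[0, 1], [-1, -3]]  ->  [[2597, 940], [-6871, -2487]]
... * rho(b) = [[1, 1], [-3, -2]]  ->  [[-223, 717], [590, -1897]]
... * rho(a) = [[-8, -3], [-21, -8]]  ->  [[-13273, -5067], [35117, 13406]]
... * rho(b) = [[1, 1], [-3, -2]]  ->  [[1928, -3139], [-5101, 8305]]
tr = 1928 + 8305 = 10233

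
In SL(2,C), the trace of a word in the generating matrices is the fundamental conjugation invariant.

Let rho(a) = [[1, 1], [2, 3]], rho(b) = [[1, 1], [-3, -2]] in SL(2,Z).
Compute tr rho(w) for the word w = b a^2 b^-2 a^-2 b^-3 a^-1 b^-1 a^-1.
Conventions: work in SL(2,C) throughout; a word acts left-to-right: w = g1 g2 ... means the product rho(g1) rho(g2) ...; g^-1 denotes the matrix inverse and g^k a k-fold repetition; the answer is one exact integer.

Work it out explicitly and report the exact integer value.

rho(b) = [[1, 1], [-3, -2]]
... * rho(a) = [[1, 1], [2, 3]]  ->  [[3, 4], [-7, -9]]
... * rho(a) = [[1, 1], [2, 3]]  ->  [[11, 15], [-25, -34]]
... * rho(b^-1) = [[-2, -1], [3, 1]]  ->  [[23, 4], [-52, -9]]
... * rho(b^-1) = [[-2, -1], [3, 1]]  ->  [[-34, -19], [77, 43]]
... * rho(a^-1) = [[3, -1], [-2, 1]]  ->  [[-64, 15], [145, -34]]
... * rho(a^-1) = [[3, -1], [-2, 1]]  ->  [[-222, 79], [503, -179]]
... * rho(b^-1) = [[-2, -1], [3, 1]]  ->  [[681, 301], [-1543, -682]]
... * rho(b^-1) = [[-2, -1], [3, 1]]  ->  [[-459, -380], [1040, 861]]
... * rho(b^-1) = [[-2, -1], [3, 1]]  ->  [[-222, 79], [503, -179]]
... * rho(a^-1) = [[3, -1], [-2, 1]]  ->  [[-824, 301], [1867, -682]]
... * rho(b^-1) = [[-2, -1], [3, 1]]  ->  [[2551, 1125], [-5780, -2549]]
... * rho(a^-1) = [[3, -1], [-2, 1]]  ->  [[5403, -1426], [-12242, 3231]]
tr = 5403 + 3231 = 8634

8634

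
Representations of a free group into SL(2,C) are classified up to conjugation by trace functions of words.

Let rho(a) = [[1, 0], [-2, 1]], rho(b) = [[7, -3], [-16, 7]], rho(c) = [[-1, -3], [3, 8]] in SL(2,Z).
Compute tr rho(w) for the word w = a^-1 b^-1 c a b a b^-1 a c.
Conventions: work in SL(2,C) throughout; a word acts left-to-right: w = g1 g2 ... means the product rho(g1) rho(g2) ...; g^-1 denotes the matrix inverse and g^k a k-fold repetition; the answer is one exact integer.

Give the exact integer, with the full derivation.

rho(a^-1) = [[1, 0], [2, 1]]
... * rho(b^-1) = [[7, 3], [16, 7]]  ->  [[7, 3], [30, 13]]
... * rho(c) = [[-1, -3], [3, 8]]  ->  [[2, 3], [9, 14]]
... * rho(a) = [[1, 0], [-2, 1]]  ->  [[-4, 3], [-19, 14]]
... * rho(b) = [[7, -3], [-16, 7]]  ->  [[-76, 33], [-357, 155]]
... * rho(a) = [[1, 0], [-2, 1]]  ->  [[-142, 33], [-667, 155]]
... * rho(b^-1) = [[7, 3], [16, 7]]  ->  [[-466, -195], [-2189, -916]]
... * rho(a) = [[1, 0], [-2, 1]]  ->  [[-76, -195], [-357, -916]]
... * rho(c) = [[-1, -3], [3, 8]]  ->  [[-509, -1332], [-2391, -6257]]
tr = -509 + -6257 = -6766

-6766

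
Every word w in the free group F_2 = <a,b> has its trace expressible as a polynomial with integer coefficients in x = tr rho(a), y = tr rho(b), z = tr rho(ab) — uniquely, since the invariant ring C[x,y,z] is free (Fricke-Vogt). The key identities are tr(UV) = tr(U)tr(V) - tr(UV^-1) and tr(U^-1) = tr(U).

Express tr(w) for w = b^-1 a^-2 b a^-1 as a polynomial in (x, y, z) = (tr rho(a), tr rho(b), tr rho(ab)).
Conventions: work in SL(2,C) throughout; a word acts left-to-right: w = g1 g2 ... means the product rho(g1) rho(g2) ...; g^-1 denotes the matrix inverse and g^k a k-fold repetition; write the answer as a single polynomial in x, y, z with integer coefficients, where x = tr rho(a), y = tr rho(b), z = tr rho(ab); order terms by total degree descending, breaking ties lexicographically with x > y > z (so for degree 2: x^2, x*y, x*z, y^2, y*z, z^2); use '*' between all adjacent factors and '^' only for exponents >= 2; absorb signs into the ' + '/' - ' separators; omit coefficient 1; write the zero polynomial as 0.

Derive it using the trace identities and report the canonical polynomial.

x^2*y*z - x*y^2 - x*z^2 + x

tr(a^-1) = tr(a) = x
tr(a^-2) = tr(a^-1) tr(a) - tr(1) = x^2 - 2
tr(a^-1 b) = tr(b) tr(a) - tr(b a) = x*y - z
tr(b a b) = tr(b) tr(a b) - tr(a) = y*z - x
tr(b a b a) = tr(a b) tr(a b) - tr(1) = z^2 - 2
tr(b a b a^-1) = tr(b a b) tr(a) - tr(b a b a) = x*y*z - x^2 - z^2 + 2
tr(a^-2 b a b) = tr(b a b a^-1) tr(a) - tr(b a b) = x^2*y*z - x^3 - x*z^2 - y*z + 3*x
tr(b^-1 a^-2 b a) = tr(a^-2 b a) tr(b) - tr(a^-2 b a b) = -x^2*y*z + x^3 + x*y^2 + x*z^2 - 3*x
tr(b^-1 a^-2 b a^-1) = tr(b^-1 a^-2 b) tr(a) - tr(b^-1 a^-2 b a) = x^2*y*z - x*y^2 - x*z^2 + x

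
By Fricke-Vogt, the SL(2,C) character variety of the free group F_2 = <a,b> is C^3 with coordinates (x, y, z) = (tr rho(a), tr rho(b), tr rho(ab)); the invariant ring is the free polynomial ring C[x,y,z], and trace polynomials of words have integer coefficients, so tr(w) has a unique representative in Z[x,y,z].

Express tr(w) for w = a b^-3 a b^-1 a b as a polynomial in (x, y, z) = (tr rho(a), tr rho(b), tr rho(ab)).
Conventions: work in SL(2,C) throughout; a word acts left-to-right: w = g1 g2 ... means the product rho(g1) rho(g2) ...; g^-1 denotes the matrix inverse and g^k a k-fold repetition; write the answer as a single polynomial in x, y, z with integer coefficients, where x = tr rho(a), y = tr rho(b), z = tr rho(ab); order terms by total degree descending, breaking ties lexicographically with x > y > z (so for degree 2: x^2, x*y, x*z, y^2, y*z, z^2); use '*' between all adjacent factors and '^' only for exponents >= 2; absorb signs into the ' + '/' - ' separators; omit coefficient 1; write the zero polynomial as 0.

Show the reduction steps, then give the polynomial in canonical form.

tr(a b a) = tr(a) * tr(b a) - tr(b) = x*z - y
tr(a^2 b a) = tr(a) * tr(a b a) - tr(a b) = x^2*z - x*y - z
tr(b a b a) = tr(b a) * tr(b a) - tr(1)   [split at repeated b] = z^2 - 2
and tr(b a b) = tr(b) * tr(a b) - tr(a) = y*z - x
tr(a^2 b a b) = tr(a) * tr(b a b a) - tr(b a b) = x*z^2 - y*z - x
tr(b^-1 a^2 b a) = tr(a^2 b a) * tr(b) - tr(a^2 b a b) = x^2*y*z - x*y^2 - x*z^2 + x
tr(a b a b^-2 a) = tr(b^-1 a^2 b a) * tr(b) - tr(b^-1 a^2 b a b) = x^2*y^2*z - x*y^3 - x*y*z^2 - x^2*z + 2*x*y + z
tr(a b a b a b) = tr(b a) * tr(b a b a) - tr(b^-1 a^-1)   [split at repeated b] = z^3 - 3*z
tr(a b a b a b^-1) = tr(a b a b a) * tr(b) - tr(a b a b a b) = x*y*z^2 - y^2*z - z^3 - x*y + 3*z
and tr(a b a b^-2 a b) = tr(a b a b a b^-1) * tr(b) - tr(a b a b a) = x*y^2*z^2 - y^3*z - y*z^3 - x*y^2 - x*z^2 + 4*y*z + x
and tr(a b^-1 a b a b^-2) = tr(a b a b^-2 a) * tr(b) - tr(a b a b^-2 a b) = x^2*y^3*z - x*y^4 - 2*x*y^2*z^2 - x^2*y*z + y^3*z + y*z^3 + 3*x*y^2 + x*z^2 - 3*y*z - x
and tr(a b^-1 a b a) = tr(a b a^2) * tr(b) - tr(a b a^2 b) = x^2*y*z - x*y^2 - x*z^2 + x
and tr(a b^-1 a b a b^-1) = tr(a b^-1 a b a) * tr(b) - tr(a b^-1 a b a b) = x^2*y^2*z - x*y^3 - 2*x*y*z^2 + y^2*z + z^3 + 2*x*y - 3*z
tr(a b^-3 a b^-1 a b) = tr(a b^-1 a b a b^-2) * tr(b) - tr(a b^-1 a b a b^-1) = x^2*y^4*z - x*y^5 - 2*x*y^3*z^2 - 2*x^2*y^2*z + y^4*z + y^2*z^3 + 4*x*y^3 + 3*x*y*z^2 - 4*y^2*z - z^3 - 3*x*y + 3*z

x^2*y^4*z - x*y^5 - 2*x*y^3*z^2 - 2*x^2*y^2*z + y^4*z + y^2*z^3 + 4*x*y^3 + 3*x*y*z^2 - 4*y^2*z - z^3 - 3*x*y + 3*z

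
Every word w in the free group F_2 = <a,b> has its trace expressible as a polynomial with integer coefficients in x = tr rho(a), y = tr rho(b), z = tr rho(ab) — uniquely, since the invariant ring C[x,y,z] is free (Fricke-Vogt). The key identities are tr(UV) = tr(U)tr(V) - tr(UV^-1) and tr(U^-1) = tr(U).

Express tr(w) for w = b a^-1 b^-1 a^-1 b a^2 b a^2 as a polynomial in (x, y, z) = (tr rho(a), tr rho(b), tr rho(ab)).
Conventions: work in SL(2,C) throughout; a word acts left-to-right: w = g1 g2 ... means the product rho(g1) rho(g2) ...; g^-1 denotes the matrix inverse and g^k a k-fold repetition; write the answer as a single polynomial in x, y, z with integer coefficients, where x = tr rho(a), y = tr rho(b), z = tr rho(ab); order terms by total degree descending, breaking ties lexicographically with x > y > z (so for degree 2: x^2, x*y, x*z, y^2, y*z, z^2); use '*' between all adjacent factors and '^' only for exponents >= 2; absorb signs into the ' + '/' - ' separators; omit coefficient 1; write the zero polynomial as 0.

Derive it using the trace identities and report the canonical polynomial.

x^3*y*z^3 - x^4*z^2 - 3*x^2*y^2*z^2 - x^2*z^4 + 2*x^3*y*z + 3*x*y^3*z + 2*x*y*z^3 - x^2*y^2 + 4*x^2*z^2 - y^4 - y^2*z^2 - 8*x*y*z + 4*y^2 + z^2 - 2

trace(b a b a) = trace(b a) * trace(b a) - trace(1) = z^2 - 2
trace(b a b) = trace(b) * trace(a b) - trace(a) = y*z - x
trace(b a^2 b a) = trace(a) * trace(b a b a) - trace(b a b) = x*z^2 - y*z - x
trace(a^2 b) = trace(a) * trace(b a) - trace(b) = x*z - y
trace(a^2) = trace(a) * trace(a) - trace(1) = x^2 - 2
trace(b a^2 b) = trace(b) * trace(a^2 b) - trace(a^2) = x*y*z - x^2 - y^2 + 2
trace(b a^2 b a^2) = trace(a) * trace(b a^2 b a) - trace(b a^2 b) = x^2*z^2 - 2*x*y*z + y^2 - 2
trace(a^2 b a^2 b a) = trace(a) * trace(b a^2 b a^2) - trace(b a^2 b a) = x^3*z^2 - 2*x^2*y*z + x*y^2 - x*z^2 + y*z - x
trace(b a b a b a) = trace(a b) * trace(a b a b) - trace(a^-1 b^-1) = z^3 - 3*z
trace(b a b a b) = trace(b) * trace(a b a b) - trace(a b a) = y*z^2 - x*z - y
trace(b a b a^2 b a) = trace(a) * trace(b a b a b a) - trace(b a b a b) = x*z^3 - y*z^2 - 2*x*z + y
trace(a b a^2) = trace(a) * trace(a b a) - trace(a b) = x^2*z - x*y - z
trace(b a b a^2 b) = trace(b) * trace(a b a^2 b) - trace(a b a^2) = x*y*z^2 - x^2*z - y^2*z + z
trace(b a^2 b a^2 b a) = trace(a) * trace(b a b a^2 b a) - trace(b a b a^2 b) = x^2*z^3 - 2*x*y*z^2 - x^2*z + y^2*z + x*y - z
trace(b^2 a^2 b a) = trace(b) * trace(a^2 b a b) - trace(a^2 b a) = x*y*z^2 - x^2*z - y^2*z + z
trace(b^2 a^2 b) = trace(b) * trace(b a^2 b) - trace(b a^2) = x*y^2*z - x^2*y - y^3 - x*z + 3*y
trace(b a^2 b a^2 b) = trace(a) * trace(b^2 a^2 b a) - trace(b^2 a^2 b) = x^2*y*z^2 - x^3*z - 2*x*y^2*z + x^2*y + y^3 + 2*x*z - 3*y
trace(a b a^2 b a^2 b a) = trace(a) * trace(b a^2 b a^2 b a) - trace(b a^2 b a^2 b) = x^3*z^3 - 3*x^2*y*z^2 + 3*x*y^2*z - y^3 - 3*x*z + 3*y
trace(b a b a b a b a) = trace(a b a b a b) * trace(a b) - trace(b a b a) = z^4 - 4*z^2 + 2
trace(b a b a b a b) = trace(b) * trace(a b a b a b) - trace(a b a b a) = y*z^3 - x*z^2 - 2*y*z + x
trace(b a b a b a^2 b a) = trace(a) * trace(b a b a b a b a) - trace(b a b a b a b) = x*z^4 - y*z^3 - 3*x*z^2 + 2*y*z + x
trace(b^2 a b a b) = trace(b) * trace(b a b a b) - trace(b a b a) = y^2*z^2 - x*y*z - y^2 - z^2 + 2
trace(b a b a b a^2 b) = trace(a) * trace(b^2 a b a b a) - trace(b^2 a b a b) = x*y*z^3 - x^2*z^2 - y^2*z^2 - x*y*z + x^2 + y^2 + z^2 - 2
trace(a b a^2 b a^2 b a b) = trace(a) * trace(b a b a b a^2 b a) - trace(b a b a b a^2 b) = x^2*z^4 - 2*x*y*z^3 - 2*x^2*z^2 + y^2*z^2 + 3*x*y*z - y^2 - z^2 + 2
trace(b a^2 b a^2 b a b^-1 a) = trace(a b a^2 b a^2 b a) * trace(b) - trace(a b a^2 b a^2 b a b) = x^3*y*z^3 - 3*x^2*y^2*z^2 - x^2*z^4 + 3*x*y^3*z + 2*x*y*z^3 + 2*x^2*z^2 - y^4 - y^2*z^2 - 6*x*y*z + 4*y^2 + z^2 - 2
trace(b^-1 a^-1 b a^2 b a^2 b a) = trace(b a^2 b a^2 b a b^-1) * trace(a) - trace(b a^2 b a^2 b a b^-1 a) = -x^3*y*z^3 + x^4*z^2 + 3*x^2*y^2*z^2 + x^2*z^4 - 2*x^3*y*z - 3*x*y^3*z - 2*x*y*z^3 + x^2*y^2 - 3*x^2*z^2 + y^4 + y^2*z^2 + 7*x*y*z - x^2 - 4*y^2 - z^2 + 2
trace(b a^-1 b^-1 a^-1 b a^2 b a^2) = trace(b^-1 a^-1 b a^2 b a^2 b) * trace(a) - trace(b^-1 a^-1 b a^2 b a^2 b a) = x^3*y*z^3 - x^4*z^2 - 3*x^2*y^2*z^2 - x^2*z^4 + 2*x^3*y*z + 3*x*y^3*z + 2*x*y*z^3 - x^2*y^2 + 4*x^2*z^2 - y^4 - y^2*z^2 - 8*x*y*z + 4*y^2 + z^2 - 2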